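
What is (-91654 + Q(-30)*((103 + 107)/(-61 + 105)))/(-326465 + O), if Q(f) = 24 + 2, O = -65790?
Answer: 52991/227095 ≈ 0.23334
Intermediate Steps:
Q(f) = 26
(-91654 + Q(-30)*((103 + 107)/(-61 + 105)))/(-326465 + O) = (-91654 + 26*((103 + 107)/(-61 + 105)))/(-326465 - 65790) = (-91654 + 26*(210/44))/(-392255) = (-91654 + 26*(210*(1/44)))*(-1/392255) = (-91654 + 26*(105/22))*(-1/392255) = (-91654 + 1365/11)*(-1/392255) = -1006829/11*(-1/392255) = 52991/227095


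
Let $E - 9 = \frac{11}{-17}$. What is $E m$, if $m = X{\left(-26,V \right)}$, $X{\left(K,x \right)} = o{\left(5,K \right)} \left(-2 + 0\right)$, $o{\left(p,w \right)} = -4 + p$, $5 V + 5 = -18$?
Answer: $- \frac{284}{17} \approx -16.706$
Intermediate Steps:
$V = - \frac{23}{5}$ ($V = -1 + \frac{1}{5} \left(-18\right) = -1 - \frac{18}{5} = - \frac{23}{5} \approx -4.6$)
$E = \frac{142}{17}$ ($E = 9 + \frac{11}{-17} = 9 + 11 \left(- \frac{1}{17}\right) = 9 - \frac{11}{17} = \frac{142}{17} \approx 8.3529$)
$X{\left(K,x \right)} = -2$ ($X{\left(K,x \right)} = \left(-4 + 5\right) \left(-2 + 0\right) = 1 \left(-2\right) = -2$)
$m = -2$
$E m = \frac{142}{17} \left(-2\right) = - \frac{284}{17}$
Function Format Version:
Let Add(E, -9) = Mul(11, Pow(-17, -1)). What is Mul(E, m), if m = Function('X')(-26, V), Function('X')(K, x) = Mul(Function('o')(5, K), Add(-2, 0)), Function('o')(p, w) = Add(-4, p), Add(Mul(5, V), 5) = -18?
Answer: Rational(-284, 17) ≈ -16.706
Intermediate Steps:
V = Rational(-23, 5) (V = Add(-1, Mul(Rational(1, 5), -18)) = Add(-1, Rational(-18, 5)) = Rational(-23, 5) ≈ -4.6000)
E = Rational(142, 17) (E = Add(9, Mul(11, Pow(-17, -1))) = Add(9, Mul(11, Rational(-1, 17))) = Add(9, Rational(-11, 17)) = Rational(142, 17) ≈ 8.3529)
Function('X')(K, x) = -2 (Function('X')(K, x) = Mul(Add(-4, 5), Add(-2, 0)) = Mul(1, -2) = -2)
m = -2
Mul(E, m) = Mul(Rational(142, 17), -2) = Rational(-284, 17)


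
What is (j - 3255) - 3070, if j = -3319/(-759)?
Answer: -4797356/759 ≈ -6320.6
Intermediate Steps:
j = 3319/759 (j = -3319*(-1/759) = 3319/759 ≈ 4.3729)
(j - 3255) - 3070 = (3319/759 - 3255) - 3070 = -2467226/759 - 3070 = -4797356/759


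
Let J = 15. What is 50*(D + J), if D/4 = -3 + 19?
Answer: 3950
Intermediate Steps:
D = 64 (D = 4*(-3 + 19) = 4*16 = 64)
50*(D + J) = 50*(64 + 15) = 50*79 = 3950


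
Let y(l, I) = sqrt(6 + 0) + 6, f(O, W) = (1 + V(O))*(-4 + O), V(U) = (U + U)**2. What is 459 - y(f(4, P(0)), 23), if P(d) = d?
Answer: 453 - sqrt(6) ≈ 450.55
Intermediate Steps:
V(U) = 4*U**2 (V(U) = (2*U)**2 = 4*U**2)
f(O, W) = (1 + 4*O**2)*(-4 + O)
y(l, I) = 6 + sqrt(6) (y(l, I) = sqrt(6) + 6 = 6 + sqrt(6))
459 - y(f(4, P(0)), 23) = 459 - (6 + sqrt(6)) = 459 + (-6 - sqrt(6)) = 453 - sqrt(6)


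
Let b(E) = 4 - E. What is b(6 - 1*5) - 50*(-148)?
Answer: 7403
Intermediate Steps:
b(6 - 1*5) - 50*(-148) = (4 - (6 - 1*5)) - 50*(-148) = (4 - (6 - 5)) + 7400 = (4 - 1*1) + 7400 = (4 - 1) + 7400 = 3 + 7400 = 7403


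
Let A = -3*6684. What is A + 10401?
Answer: -9651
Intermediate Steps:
A = -20052
A + 10401 = -20052 + 10401 = -9651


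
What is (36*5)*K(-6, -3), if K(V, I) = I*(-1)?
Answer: 540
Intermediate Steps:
K(V, I) = -I
(36*5)*K(-6, -3) = (36*5)*(-1*(-3)) = 180*3 = 540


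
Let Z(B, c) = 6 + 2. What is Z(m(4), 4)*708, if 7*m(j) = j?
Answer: 5664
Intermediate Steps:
m(j) = j/7
Z(B, c) = 8
Z(m(4), 4)*708 = 8*708 = 5664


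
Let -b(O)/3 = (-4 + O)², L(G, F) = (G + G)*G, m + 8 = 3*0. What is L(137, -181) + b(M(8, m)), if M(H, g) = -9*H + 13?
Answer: 25631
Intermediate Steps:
m = -8 (m = -8 + 3*0 = -8 + 0 = -8)
L(G, F) = 2*G² (L(G, F) = (2*G)*G = 2*G²)
M(H, g) = 13 - 9*H
b(O) = -3*(-4 + O)²
L(137, -181) + b(M(8, m)) = 2*137² - 3*(-4 + (13 - 9*8))² = 2*18769 - 3*(-4 + (13 - 72))² = 37538 - 3*(-4 - 59)² = 37538 - 3*(-63)² = 37538 - 3*3969 = 37538 - 11907 = 25631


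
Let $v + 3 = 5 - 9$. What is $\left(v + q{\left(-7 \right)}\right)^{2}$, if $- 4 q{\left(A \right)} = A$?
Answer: $\frac{441}{16} \approx 27.563$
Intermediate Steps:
$q{\left(A \right)} = - \frac{A}{4}$
$v = -7$ ($v = -3 + \left(5 - 9\right) = -3 - 4 = -7$)
$\left(v + q{\left(-7 \right)}\right)^{2} = \left(-7 - - \frac{7}{4}\right)^{2} = \left(-7 + \frac{7}{4}\right)^{2} = \left(- \frac{21}{4}\right)^{2} = \frac{441}{16}$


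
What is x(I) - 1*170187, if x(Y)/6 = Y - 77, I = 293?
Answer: -168891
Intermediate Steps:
x(Y) = -462 + 6*Y (x(Y) = 6*(Y - 77) = 6*(-77 + Y) = -462 + 6*Y)
x(I) - 1*170187 = (-462 + 6*293) - 1*170187 = (-462 + 1758) - 170187 = 1296 - 170187 = -168891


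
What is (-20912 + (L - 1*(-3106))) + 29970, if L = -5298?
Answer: 6866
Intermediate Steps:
(-20912 + (L - 1*(-3106))) + 29970 = (-20912 + (-5298 - 1*(-3106))) + 29970 = (-20912 + (-5298 + 3106)) + 29970 = (-20912 - 2192) + 29970 = -23104 + 29970 = 6866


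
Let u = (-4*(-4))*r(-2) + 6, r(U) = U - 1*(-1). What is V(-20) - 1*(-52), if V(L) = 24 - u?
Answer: 86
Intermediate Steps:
r(U) = 1 + U (r(U) = U + 1 = 1 + U)
u = -10 (u = (-4*(-4))*(1 - 2) + 6 = 16*(-1) + 6 = -16 + 6 = -10)
V(L) = 34 (V(L) = 24 - 1*(-10) = 24 + 10 = 34)
V(-20) - 1*(-52) = 34 - 1*(-52) = 34 + 52 = 86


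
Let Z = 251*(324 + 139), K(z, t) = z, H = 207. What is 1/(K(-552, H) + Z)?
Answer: 1/115661 ≈ 8.6460e-6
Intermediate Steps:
Z = 116213 (Z = 251*463 = 116213)
1/(K(-552, H) + Z) = 1/(-552 + 116213) = 1/115661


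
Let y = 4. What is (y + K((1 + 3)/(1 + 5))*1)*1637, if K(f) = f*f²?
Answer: 189892/27 ≈ 7033.0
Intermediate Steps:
K(f) = f³
(y + K((1 + 3)/(1 + 5))*1)*1637 = (4 + ((1 + 3)/(1 + 5))³*1)*1637 = (4 + (4/6)³*1)*1637 = (4 + (4*(⅙))³*1)*1637 = (4 + (⅔)³*1)*1637 = (4 + (8/27)*1)*1637 = (4 + 8/27)*1637 = (116/27)*1637 = 189892/27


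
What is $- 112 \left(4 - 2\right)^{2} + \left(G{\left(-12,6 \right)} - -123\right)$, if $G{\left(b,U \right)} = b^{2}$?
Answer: $-181$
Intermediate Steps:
$- 112 \left(4 - 2\right)^{2} + \left(G{\left(-12,6 \right)} - -123\right) = - 112 \left(4 - 2\right)^{2} + \left(\left(-12\right)^{2} - -123\right) = - 112 \cdot 2^{2} + \left(144 + 123\right) = \left(-112\right) 4 + 267 = -448 + 267 = -181$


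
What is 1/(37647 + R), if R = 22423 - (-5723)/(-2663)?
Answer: 2663/159960687 ≈ 1.6648e-5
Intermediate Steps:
R = 59706726/2663 (R = 22423 - (-5723)*(-1)/2663 = 22423 - 1*5723/2663 = 22423 - 5723/2663 = 59706726/2663 ≈ 22421.)
1/(37647 + R) = 1/(37647 + 59706726/2663) = 1/(159960687/2663) = 2663/159960687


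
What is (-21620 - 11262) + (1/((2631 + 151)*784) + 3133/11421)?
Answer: -819090561910211/24910206048 ≈ -32882.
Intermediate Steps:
(-21620 - 11262) + (1/((2631 + 151)*784) + 3133/11421) = -32882 + ((1/784)/2782 + 3133*(1/11421)) = -32882 + ((1/2782)*(1/784) + 3133/11421) = -32882 + (1/2181088 + 3133/11421) = -32882 + 6833360125/24910206048 = -819090561910211/24910206048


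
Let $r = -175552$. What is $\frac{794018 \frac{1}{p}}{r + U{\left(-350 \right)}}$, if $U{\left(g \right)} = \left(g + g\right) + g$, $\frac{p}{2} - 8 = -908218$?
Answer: $\frac{397009}{160391702420} \approx 2.4752 \cdot 10^{-6}$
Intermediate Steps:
$p = -1816420$ ($p = 16 + 2 \left(-908218\right) = 16 - 1816436 = -1816420$)
$U{\left(g \right)} = 3 g$ ($U{\left(g \right)} = 2 g + g = 3 g$)
$\frac{794018 \frac{1}{p}}{r + U{\left(-350 \right)}} = \frac{794018 \frac{1}{-1816420}}{-175552 + 3 \left(-350\right)} = \frac{794018 \left(- \frac{1}{1816420}\right)}{-175552 - 1050} = - \frac{397009}{908210 \left(-176602\right)} = \left(- \frac{397009}{908210}\right) \left(- \frac{1}{176602}\right) = \frac{397009}{160391702420}$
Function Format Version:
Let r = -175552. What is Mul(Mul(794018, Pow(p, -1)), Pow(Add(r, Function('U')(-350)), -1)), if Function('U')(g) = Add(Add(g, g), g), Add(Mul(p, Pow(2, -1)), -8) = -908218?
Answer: Rational(397009, 160391702420) ≈ 2.4752e-6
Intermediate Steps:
p = -1816420 (p = Add(16, Mul(2, -908218)) = Add(16, -1816436) = -1816420)
Function('U')(g) = Mul(3, g) (Function('U')(g) = Add(Mul(2, g), g) = Mul(3, g))
Mul(Mul(794018, Pow(p, -1)), Pow(Add(r, Function('U')(-350)), -1)) = Mul(Mul(794018, Pow(-1816420, -1)), Pow(Add(-175552, Mul(3, -350)), -1)) = Mul(Mul(794018, Rational(-1, 1816420)), Pow(Add(-175552, -1050), -1)) = Mul(Rational(-397009, 908210), Pow(-176602, -1)) = Mul(Rational(-397009, 908210), Rational(-1, 176602)) = Rational(397009, 160391702420)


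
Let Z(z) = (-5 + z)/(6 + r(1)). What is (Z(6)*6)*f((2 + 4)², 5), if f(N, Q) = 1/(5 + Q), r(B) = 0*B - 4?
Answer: 3/10 ≈ 0.30000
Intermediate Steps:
r(B) = -4 (r(B) = 0 - 4 = -4)
Z(z) = -5/2 + z/2 (Z(z) = (-5 + z)/(6 - 4) = (-5 + z)/2 = (-5 + z)*(½) = -5/2 + z/2)
(Z(6)*6)*f((2 + 4)², 5) = ((-5/2 + (½)*6)*6)/(5 + 5) = ((-5/2 + 3)*6)/10 = ((½)*6)*(⅒) = 3*(⅒) = 3/10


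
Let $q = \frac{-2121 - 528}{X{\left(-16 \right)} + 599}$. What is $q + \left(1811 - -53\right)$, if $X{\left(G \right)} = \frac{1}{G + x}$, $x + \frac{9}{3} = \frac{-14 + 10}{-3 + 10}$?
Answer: $\frac{50863157}{27352} \approx 1859.6$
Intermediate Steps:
$x = - \frac{25}{7}$ ($x = -3 + \frac{-14 + 10}{-3 + 10} = -3 - \frac{4}{7} = - \frac{25}{7} \approx -3.5714$)
$X{\left(G \right)} = \frac{1}{- \frac{25}{7} + G}$ ($X{\left(G \right)} = \frac{1}{G - \frac{25}{7}} = \frac{1}{- \frac{25}{7} + G}$)
$q = - \frac{120971}{27352}$ ($q = \frac{-2121 - 528}{\frac{7}{-25 + 7 \left(-16\right)} + 599} = - \frac{2649}{\frac{7}{-25 - 112} + 599} = - \frac{2649}{\frac{7}{-137} + 599} = - \frac{2649}{7 \left(- \frac{1}{137}\right) + 599} = - \frac{2649}{- \frac{7}{137} + 599} = - \frac{2649}{\frac{82056}{137}} = \left(-2649\right) \frac{137}{82056} = - \frac{120971}{27352} \approx -4.4227$)
$q + \left(1811 - -53\right) = - \frac{120971}{27352} + \left(1811 - -53\right) = - \frac{120971}{27352} + \left(1811 + 53\right) = - \frac{120971}{27352} + 1864 = \frac{50863157}{27352}$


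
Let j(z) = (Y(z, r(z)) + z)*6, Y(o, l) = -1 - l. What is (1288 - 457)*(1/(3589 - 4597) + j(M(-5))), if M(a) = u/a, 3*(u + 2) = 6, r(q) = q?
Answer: -1675573/336 ≈ -4986.8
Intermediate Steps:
u = 0 (u = -2 + (1/3)*6 = -2 + 2 = 0)
M(a) = 0 (M(a) = 0/a = 0)
j(z) = -6 (j(z) = ((-1 - z) + z)*6 = -1*6 = -6)
(1288 - 457)*(1/(3589 - 4597) + j(M(-5))) = (1288 - 457)*(1/(3589 - 4597) - 6) = 831*(1/(-1008) - 6) = 831*(-1/1008 - 6) = 831*(-6049/1008) = -1675573/336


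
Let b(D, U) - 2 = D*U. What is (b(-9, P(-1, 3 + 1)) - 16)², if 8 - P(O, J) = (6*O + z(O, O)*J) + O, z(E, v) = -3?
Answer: 66049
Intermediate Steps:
P(O, J) = 8 - 7*O + 3*J (P(O, J) = 8 - ((6*O - 3*J) + O) = 8 - ((-3*J + 6*O) + O) = 8 - (-3*J + 7*O) = 8 + (-7*O + 3*J) = 8 - 7*O + 3*J)
b(D, U) = 2 + D*U
(b(-9, P(-1, 3 + 1)) - 16)² = ((2 - 9*(8 - 7*(-1) + 3*(3 + 1))) - 16)² = ((2 - 9*(8 + 7 + 3*4)) - 16)² = ((2 - 9*(8 + 7 + 12)) - 16)² = ((2 - 9*27) - 16)² = ((2 - 243) - 16)² = (-241 - 16)² = (-257)² = 66049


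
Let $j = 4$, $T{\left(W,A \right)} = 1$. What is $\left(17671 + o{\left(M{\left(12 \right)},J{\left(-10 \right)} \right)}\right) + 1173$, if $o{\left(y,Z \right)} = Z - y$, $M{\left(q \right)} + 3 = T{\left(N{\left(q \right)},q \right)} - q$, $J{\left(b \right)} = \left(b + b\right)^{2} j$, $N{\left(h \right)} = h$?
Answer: $20458$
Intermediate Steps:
$J{\left(b \right)} = 16 b^{2}$ ($J{\left(b \right)} = \left(b + b\right)^{2} \cdot 4 = \left(2 b\right)^{2} \cdot 4 = 4 b^{2} \cdot 4 = 16 b^{2}$)
$M{\left(q \right)} = -2 - q$ ($M{\left(q \right)} = -3 - \left(-1 + q\right) = -2 - q$)
$\left(17671 + o{\left(M{\left(12 \right)},J{\left(-10 \right)} \right)}\right) + 1173 = \left(17671 - \left(-2 - 1600 - 12\right)\right) + 1173 = \left(17671 + \left(16 \cdot 100 - \left(-2 - 12\right)\right)\right) + 1173 = \left(17671 + \left(1600 - -14\right)\right) + 1173 = \left(17671 + \left(1600 + 14\right)\right) + 1173 = \left(17671 + 1614\right) + 1173 = 19285 + 1173 = 20458$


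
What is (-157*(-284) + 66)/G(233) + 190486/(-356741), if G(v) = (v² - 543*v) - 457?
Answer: -726238256/632449587 ≈ -1.1483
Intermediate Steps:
G(v) = -457 + v² - 543*v
(-157*(-284) + 66)/G(233) + 190486/(-356741) = (-157*(-284) + 66)/(-457 + 233² - 543*233) + 190486/(-356741) = (44588 + 66)/(-457 + 54289 - 126519) + 190486*(-1/356741) = 44654/(-72687) - 4646/8701 = 44654*(-1/72687) - 4646/8701 = -44654/72687 - 4646/8701 = -726238256/632449587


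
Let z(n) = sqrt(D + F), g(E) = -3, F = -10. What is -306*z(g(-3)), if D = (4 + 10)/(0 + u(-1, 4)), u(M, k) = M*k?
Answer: -459*I*sqrt(6) ≈ -1124.3*I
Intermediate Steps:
D = -7/2 (D = (4 + 10)/(0 - 1*4) = 14/(0 - 4) = 14/(-4) = 14*(-1/4) = -7/2 ≈ -3.5000)
z(n) = 3*I*sqrt(6)/2 (z(n) = sqrt(-7/2 - 10) = sqrt(-27/2) = 3*I*sqrt(6)/2)
-306*z(g(-3)) = -459*I*sqrt(6)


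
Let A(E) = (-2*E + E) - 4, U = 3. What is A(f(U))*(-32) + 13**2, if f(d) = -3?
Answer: 201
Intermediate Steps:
A(E) = -4 - E (A(E) = -E - 4 = -4 - E)
A(f(U))*(-32) + 13**2 = (-4 - 1*(-3))*(-32) + 13**2 = (-4 + 3)*(-32) + 169 = -1*(-32) + 169 = 32 + 169 = 201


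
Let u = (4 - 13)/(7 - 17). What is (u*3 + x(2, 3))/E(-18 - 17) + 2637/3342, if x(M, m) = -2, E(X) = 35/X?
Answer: 248/2785 ≈ 0.089049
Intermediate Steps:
u = 9/10 (u = -9/(-10) = -9*(-⅒) = 9/10 ≈ 0.90000)
(u*3 + x(2, 3))/E(-18 - 17) + 2637/3342 = ((9/10)*3 - 2)/((35/(-18 - 17))) + 2637/3342 = (27/10 - 2)/((35/(-35))) + 2637*(1/3342) = 7/(10*((35*(-1/35)))) + 879/1114 = (7/10)/(-1) + 879/1114 = (7/10)*(-1) + 879/1114 = -7/10 + 879/1114 = 248/2785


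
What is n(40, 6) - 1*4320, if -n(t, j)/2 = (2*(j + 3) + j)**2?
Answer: -5472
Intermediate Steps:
n(t, j) = -2*(6 + 3*j)**2 (n(t, j) = -2*(2*(j + 3) + j)**2 = -2*(2*(3 + j) + j)**2 = -2*((6 + 2*j) + j)**2 = -2*(6 + 3*j)**2)
n(40, 6) - 1*4320 = -18*(2 + 6)**2 - 1*4320 = -18*8**2 - 4320 = -18*64 - 4320 = -1152 - 4320 = -5472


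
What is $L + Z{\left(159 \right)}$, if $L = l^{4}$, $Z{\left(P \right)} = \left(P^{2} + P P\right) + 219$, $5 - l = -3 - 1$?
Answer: $57342$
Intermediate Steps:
$l = 9$ ($l = 5 - \left(-3 - 1\right) = 5 - -4 = 5 + 4 = 9$)
$Z{\left(P \right)} = 219 + 2 P^{2}$ ($Z{\left(P \right)} = \left(P^{2} + P^{2}\right) + 219 = 2 P^{2} + 219 = 219 + 2 P^{2}$)
$L = 6561$ ($L = 9^{4} = 6561$)
$L + Z{\left(159 \right)} = 6561 + \left(219 + 2 \cdot 159^{2}\right) = 6561 + \left(219 + 2 \cdot 25281\right) = 6561 + \left(219 + 50562\right) = 6561 + 50781 = 57342$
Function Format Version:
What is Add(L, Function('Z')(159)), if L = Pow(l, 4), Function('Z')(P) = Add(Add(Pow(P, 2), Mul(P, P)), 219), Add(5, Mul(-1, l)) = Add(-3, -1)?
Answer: 57342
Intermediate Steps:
l = 9 (l = Add(5, Mul(-1, Add(-3, -1))) = Add(5, Mul(-1, -4)) = Add(5, 4) = 9)
Function('Z')(P) = Add(219, Mul(2, Pow(P, 2))) (Function('Z')(P) = Add(Add(Pow(P, 2), Pow(P, 2)), 219) = Add(Mul(2, Pow(P, 2)), 219) = Add(219, Mul(2, Pow(P, 2))))
L = 6561 (L = Pow(9, 4) = 6561)
Add(L, Function('Z')(159)) = Add(6561, Add(219, Mul(2, Pow(159, 2)))) = Add(6561, Add(219, Mul(2, 25281))) = Add(6561, Add(219, 50562)) = Add(6561, 50781) = 57342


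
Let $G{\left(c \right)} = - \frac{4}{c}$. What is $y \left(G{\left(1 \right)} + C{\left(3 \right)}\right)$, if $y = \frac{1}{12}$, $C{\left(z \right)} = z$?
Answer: $- \frac{1}{12} \approx -0.083333$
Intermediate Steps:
$y = \frac{1}{12} \approx 0.083333$
$y \left(G{\left(1 \right)} + C{\left(3 \right)}\right) = \frac{- \frac{4}{1} + 3}{12} = \frac{\left(-4\right) 1 + 3}{12} = \frac{-4 + 3}{12} = \frac{1}{12} \left(-1\right) = - \frac{1}{12}$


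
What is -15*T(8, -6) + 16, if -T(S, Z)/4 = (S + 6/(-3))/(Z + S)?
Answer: 196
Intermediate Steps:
T(S, Z) = -4*(-2 + S)/(S + Z) (T(S, Z) = -4*(S + 6/(-3))/(Z + S) = -4*(S + 6*(-1/3))/(S + Z) = -4*(S - 2)/(S + Z) = -4*(-2 + S)/(S + Z))
-15*T(8, -6) + 16 = -60*(2 - 1*8)/(8 - 6) + 16 = -60*(2 - 8)/2 + 16 = -60*(-6)/2 + 16 = -15*(-12) + 16 = 180 + 16 = 196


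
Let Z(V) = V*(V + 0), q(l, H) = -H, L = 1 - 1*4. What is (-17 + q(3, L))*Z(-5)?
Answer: -350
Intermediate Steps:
L = -3 (L = 1 - 4 = -3)
Z(V) = V² (Z(V) = V*V = V²)
(-17 + q(3, L))*Z(-5) = (-17 - 1*(-3))*(-5)² = (-17 + 3)*25 = -14*25 = -350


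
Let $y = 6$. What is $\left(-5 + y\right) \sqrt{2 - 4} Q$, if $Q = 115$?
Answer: $115 i \sqrt{2} \approx 162.63 i$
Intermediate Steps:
$\left(-5 + y\right) \sqrt{2 - 4} Q = \left(-5 + 6\right) \sqrt{2 - 4} \cdot 115 = 1 \sqrt{-2} \cdot 115 = 1 i \sqrt{2} \cdot 115 = i \sqrt{2} \cdot 115 = 115 i \sqrt{2}$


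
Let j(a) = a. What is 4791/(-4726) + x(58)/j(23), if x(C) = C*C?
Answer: 15788071/108698 ≈ 145.25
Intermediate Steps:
x(C) = C²
4791/(-4726) + x(58)/j(23) = 4791/(-4726) + 58²/23 = 4791*(-1/4726) + 3364*(1/23) = -4791/4726 + 3364/23 = 15788071/108698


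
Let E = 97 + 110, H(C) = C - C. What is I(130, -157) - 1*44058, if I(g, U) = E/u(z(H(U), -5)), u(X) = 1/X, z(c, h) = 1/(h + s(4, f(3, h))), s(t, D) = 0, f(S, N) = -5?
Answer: -220497/5 ≈ -44099.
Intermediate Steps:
H(C) = 0
z(c, h) = 1/h (z(c, h) = 1/(h + 0) = 1/h)
E = 207
I(g, U) = -207/5 (I(g, U) = 207/(1/(1/(-5))) = 207/(1/(-1/5)) = 207/(-5) = 207*(-1/5) = -207/5)
I(130, -157) - 1*44058 = -207/5 - 1*44058 = -207/5 - 44058 = -220497/5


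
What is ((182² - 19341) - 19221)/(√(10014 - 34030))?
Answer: 2719*I*√1501/3002 ≈ 35.09*I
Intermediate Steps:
((182² - 19341) - 19221)/(√(10014 - 34030)) = ((33124 - 19341) - 19221)/(√(-24016)) = (13783 - 19221)/((4*I*√1501)) = -(-2719)*I*√1501/3002 = 2719*I*√1501/3002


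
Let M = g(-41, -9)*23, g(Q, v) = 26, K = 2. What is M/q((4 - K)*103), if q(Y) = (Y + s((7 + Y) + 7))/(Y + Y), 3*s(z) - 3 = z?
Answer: 739128/841 ≈ 878.87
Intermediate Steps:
s(z) = 1 + z/3
M = 598 (M = 26*23 = 598)
q(Y) = (17/3 + 4*Y/3)/(2*Y) (q(Y) = (Y + (1 + ((7 + Y) + 7)/3))/(Y + Y) = (Y + (1 + (14 + Y)/3))/((2*Y)) = (Y + (1 + (14/3 + Y/3)))*(1/(2*Y)) = (Y + (17/3 + Y/3))*(1/(2*Y)) = (17/3 + 4*Y/3)*(1/(2*Y)) = (17/3 + 4*Y/3)/(2*Y))
M/q((4 - K)*103) = 598/(((17 + 4*((4 - 1*2)*103))/(6*(((4 - 1*2)*103))))) = 598/(((17 + 4*((4 - 2)*103))/(6*(((4 - 2)*103))))) = 598/(((17 + 4*(2*103))/(6*((2*103))))) = 598/(((1/6)*(17 + 4*206)/206)) = 598/(((1/6)*(1/206)*(17 + 824))) = 598/(((1/6)*(1/206)*841)) = 598/(841/1236) = 598*(1236/841) = 739128/841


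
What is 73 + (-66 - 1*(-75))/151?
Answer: 11032/151 ≈ 73.060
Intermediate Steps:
73 + (-66 - 1*(-75))/151 = 73 + (-66 + 75)*(1/151) = 73 + 9*(1/151) = 73 + 9/151 = 11032/151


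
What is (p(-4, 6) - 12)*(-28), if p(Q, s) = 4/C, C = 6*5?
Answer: 4984/15 ≈ 332.27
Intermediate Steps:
C = 30
p(Q, s) = 2/15 (p(Q, s) = 4/30 = 4*(1/30) = 2/15)
(p(-4, 6) - 12)*(-28) = (2/15 - 12)*(-28) = -178/15*(-28) = 4984/15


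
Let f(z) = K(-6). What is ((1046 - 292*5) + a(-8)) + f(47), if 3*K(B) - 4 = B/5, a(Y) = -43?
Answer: -6841/15 ≈ -456.07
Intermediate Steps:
K(B) = 4/3 + B/15 (K(B) = 4/3 + (B/5)/3 = 4/3 + B/15)
f(z) = 14/15 (f(z) = 4/3 + (1/15)*(-6) = 4/3 - ⅖ = 14/15)
((1046 - 292*5) + a(-8)) + f(47) = ((1046 - 292*5) - 43) + 14/15 = ((1046 - 1*1460) - 43) + 14/15 = ((1046 - 1460) - 43) + 14/15 = (-414 - 43) + 14/15 = -457 + 14/15 = -6841/15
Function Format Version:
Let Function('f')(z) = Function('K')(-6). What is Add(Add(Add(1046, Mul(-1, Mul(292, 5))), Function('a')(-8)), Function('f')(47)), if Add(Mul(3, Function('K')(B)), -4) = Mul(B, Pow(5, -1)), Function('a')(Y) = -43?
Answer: Rational(-6841, 15) ≈ -456.07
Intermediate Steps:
Function('K')(B) = Add(Rational(4, 3), Mul(Rational(1, 15), B)) (Function('K')(B) = Add(Rational(4, 3), Mul(Rational(1, 3), Mul(B, Pow(5, -1)))) = Add(Rational(4, 3), Mul(Rational(1, 3), Mul(B, Rational(1, 5)))) = Add(Rational(4, 3), Mul(Rational(1, 3), Mul(Rational(1, 5), B))) = Add(Rational(4, 3), Mul(Rational(1, 15), B)))
Function('f')(z) = Rational(14, 15) (Function('f')(z) = Add(Rational(4, 3), Mul(Rational(1, 15), -6)) = Add(Rational(4, 3), Rational(-2, 5)) = Rational(14, 15))
Add(Add(Add(1046, Mul(-1, Mul(292, 5))), Function('a')(-8)), Function('f')(47)) = Add(Add(Add(1046, Mul(-1, Mul(292, 5))), -43), Rational(14, 15)) = Add(Add(Add(1046, Mul(-1, 1460)), -43), Rational(14, 15)) = Add(Add(Add(1046, -1460), -43), Rational(14, 15)) = Add(Add(-414, -43), Rational(14, 15)) = Add(-457, Rational(14, 15)) = Rational(-6841, 15)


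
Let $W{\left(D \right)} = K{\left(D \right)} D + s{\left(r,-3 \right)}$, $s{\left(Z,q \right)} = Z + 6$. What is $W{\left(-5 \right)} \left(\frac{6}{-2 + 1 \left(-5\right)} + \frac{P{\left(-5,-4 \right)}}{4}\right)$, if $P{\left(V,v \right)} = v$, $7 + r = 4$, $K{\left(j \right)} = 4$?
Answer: $\frac{221}{7} \approx 31.571$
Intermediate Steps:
$r = -3$ ($r = -7 + 4 = -3$)
$s{\left(Z,q \right)} = 6 + Z$
$W{\left(D \right)} = 3 + 4 D$ ($W{\left(D \right)} = 4 D + \left(6 - 3\right) = 4 D + 3 = 3 + 4 D$)
$W{\left(-5 \right)} \left(\frac{6}{-2 + 1 \left(-5\right)} + \frac{P{\left(-5,-4 \right)}}{4}\right) = \left(3 + 4 \left(-5\right)\right) \left(\frac{6}{-2 + 1 \left(-5\right)} - \frac{4}{4}\right) = \left(3 - 20\right) \left(\frac{6}{-2 - 5} - 1\right) = - 17 \left(\frac{6}{-7} - 1\right) = - 17 \left(6 \left(- \frac{1}{7}\right) - 1\right) = - 17 \left(- \frac{6}{7} - 1\right) = \left(-17\right) \left(- \frac{13}{7}\right) = \frac{221}{7}$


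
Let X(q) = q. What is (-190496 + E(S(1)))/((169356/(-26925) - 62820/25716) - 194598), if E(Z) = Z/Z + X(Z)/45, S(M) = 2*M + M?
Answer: 10991610039440/11228861996733 ≈ 0.97887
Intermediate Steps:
S(M) = 3*M
E(Z) = 1 + Z/45 (E(Z) = Z/Z + Z/45 = 1 + Z*(1/45) = 1 + Z/45)
(-190496 + E(S(1)))/((169356/(-26925) - 62820/25716) - 194598) = (-190496 + (1 + (3*1)/45))/((169356/(-26925) - 62820/25716) - 194598) = (-190496 + (1 + (1/45)*3))/((169356*(-1/26925) - 62820*1/25716) - 194598) = (-190496 + (1 + 1/15))/((-56452/8975 - 5235/2143) - 194598) = (-190496 + 16/15)/(-167960761/19233425 - 194598) = -2857424/(15*(-3742953998911/19233425)) = -2857424/15*(-19233425/3742953998911) = 10991610039440/11228861996733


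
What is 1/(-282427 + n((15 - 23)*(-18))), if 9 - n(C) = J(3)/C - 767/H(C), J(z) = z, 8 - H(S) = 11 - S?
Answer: -752/212374261 ≈ -3.5409e-6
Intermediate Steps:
H(S) = -3 + S (H(S) = 8 - (11 - S) = 8 + (-11 + S) = -3 + S)
n(C) = 9 - 3/C + 767/(-3 + C) (n(C) = 9 - (3/C - 767/(-3 + C)) = 9 - (-767/(-3 + C) + 3/C) = 9 + (-3/C + 767/(-3 + C)) = 9 - 3/C + 767/(-3 + C))
1/(-282427 + n((15 - 23)*(-18))) = 1/(-282427 + (9 + 9*((15 - 23)*(-18))**2 + 737*((15 - 23)*(-18)))/((((15 - 23)*(-18)))*(-3 + (15 - 23)*(-18)))) = 1/(-282427 + (9 + 9*(-8*(-18))**2 + 737*(-8*(-18)))/(((-8*(-18)))*(-3 - 8*(-18)))) = 1/(-282427 + (9 + 9*144**2 + 737*144)/(144*(-3 + 144))) = 1/(-282427 + (1/144)*(9 + 9*20736 + 106128)/141) = 1/(-282427 + (1/144)*(1/141)*(9 + 186624 + 106128)) = 1/(-282427 + (1/144)*(1/141)*292761) = 1/(-282427 + 10843/752) = 1/(-212374261/752) = -752/212374261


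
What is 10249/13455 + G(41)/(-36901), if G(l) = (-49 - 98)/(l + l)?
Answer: 31014242503/40713242310 ≈ 0.76177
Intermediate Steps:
G(l) = -147/(2*l) (G(l) = -147*1/(2*l) = -147/(2*l))
10249/13455 + G(41)/(-36901) = 10249/13455 - 147/2/41/(-36901) = 10249*(1/13455) - 147/2*1/41*(-1/36901) = 10249/13455 - 147/82*(-1/36901) = 10249/13455 + 147/3025882 = 31014242503/40713242310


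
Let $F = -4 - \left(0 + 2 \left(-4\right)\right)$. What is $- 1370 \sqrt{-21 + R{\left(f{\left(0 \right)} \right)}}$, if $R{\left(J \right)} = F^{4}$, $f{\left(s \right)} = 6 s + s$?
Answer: $- 1370 \sqrt{235} \approx -21002.0$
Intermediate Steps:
$F = 4$ ($F = -4 - \left(0 - 8\right) = -4 - -8 = -4 + 8 = 4$)
$f{\left(s \right)} = 7 s$
$R{\left(J \right)} = 256$ ($R{\left(J \right)} = 4^{4} = 256$)
$- 1370 \sqrt{-21 + R{\left(f{\left(0 \right)} \right)}} = - 1370 \sqrt{-21 + 256} = - 1370 \sqrt{235}$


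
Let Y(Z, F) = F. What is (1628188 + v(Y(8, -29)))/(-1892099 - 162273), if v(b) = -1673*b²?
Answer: -221195/2054372 ≈ -0.10767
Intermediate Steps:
(1628188 + v(Y(8, -29)))/(-1892099 - 162273) = (1628188 - 1673*(-29)²)/(-1892099 - 162273) = (1628188 - 1673*841)/(-2054372) = (1628188 - 1406993)*(-1/2054372) = 221195*(-1/2054372) = -221195/2054372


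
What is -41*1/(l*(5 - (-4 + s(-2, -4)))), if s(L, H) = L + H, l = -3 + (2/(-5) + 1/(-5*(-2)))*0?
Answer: 41/45 ≈ 0.91111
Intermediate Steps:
l = -3 (l = -3 + (2*(-⅕) + 1/10)*0 = -3 + (-⅖ + 1*(⅒))*0 = -3 + (-⅖ + ⅒)*0 = -3 - 3/10*0 = -3 + 0 = -3)
s(L, H) = H + L
-41*1/(l*(5 - (-4 + s(-2, -4)))) = -41*(-1/(3*(5 - (-4 + (-4 - 2))))) = -41*(-1/(3*(5 - (-4 - 6)))) = -41*(-1/(3*(5 - 1*(-10)))) = -41*(-1/(3*(5 + 10))) = -41/((-3*15)) = -41/(-45) = -41*(-1/45) = 41/45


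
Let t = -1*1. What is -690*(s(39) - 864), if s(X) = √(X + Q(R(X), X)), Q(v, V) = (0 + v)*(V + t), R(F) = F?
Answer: 569250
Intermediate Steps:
t = -1
Q(v, V) = v*(-1 + V) (Q(v, V) = (0 + v)*(V - 1) = v*(-1 + V))
s(X) = √(X + X*(-1 + X))
-690*(s(39) - 864) = -690*(√(39²) - 864) = -690*(√1521 - 864) = -690*(39 - 864) = -690*(-825) = 569250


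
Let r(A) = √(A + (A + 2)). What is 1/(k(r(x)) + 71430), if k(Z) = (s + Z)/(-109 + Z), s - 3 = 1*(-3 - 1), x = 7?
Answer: 35/2500049 ≈ 1.4000e-5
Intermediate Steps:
s = -1 (s = 3 + 1*(-3 - 1) = 3 + 1*(-4) = 3 - 4 = -1)
r(A) = √(2 + 2*A) (r(A) = √(A + (2 + A)) = √(2 + 2*A))
k(Z) = (-1 + Z)/(-109 + Z)
1/(k(r(x)) + 71430) = 1/((-1 + √(2 + 2*7))/(-109 + √(2 + 2*7)) + 71430) = 1/((-1 + √(2 + 14))/(-109 + √(2 + 14)) + 71430) = 1/((-1 + √16)/(-109 + √16) + 71430) = 1/((-1 + 4)/(-109 + 4) + 71430) = 1/(3/(-105) + 71430) = 1/(-1/105*3 + 71430) = 1/(-1/35 + 71430) = 1/(2500049/35) = 35/2500049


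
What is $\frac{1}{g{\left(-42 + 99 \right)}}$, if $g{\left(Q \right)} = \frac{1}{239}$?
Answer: $239$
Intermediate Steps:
$g{\left(Q \right)} = \frac{1}{239}$
$\frac{1}{g{\left(-42 + 99 \right)}} = \frac{1}{\frac{1}{239}} = 239$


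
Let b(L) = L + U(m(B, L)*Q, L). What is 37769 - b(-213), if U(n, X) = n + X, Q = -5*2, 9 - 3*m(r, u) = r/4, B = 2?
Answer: 114670/3 ≈ 38223.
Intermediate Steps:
m(r, u) = 3 - r/12 (m(r, u) = 3 - r/(3*4) = 3 - r/12)
Q = -10
U(n, X) = X + n
b(L) = -85/3 + 2*L (b(L) = L + (L + (3 - 1/12*2)*(-10)) = L + (L + (3 - ⅙)*(-10)) = L + (L + (17/6)*(-10)) = L + (L - 85/3) = L + (-85/3 + L) = -85/3 + 2*L)
37769 - b(-213) = 37769 - (-85/3 + 2*(-213)) = 37769 - (-85/3 - 426) = 37769 - 1*(-1363/3) = 37769 + 1363/3 = 114670/3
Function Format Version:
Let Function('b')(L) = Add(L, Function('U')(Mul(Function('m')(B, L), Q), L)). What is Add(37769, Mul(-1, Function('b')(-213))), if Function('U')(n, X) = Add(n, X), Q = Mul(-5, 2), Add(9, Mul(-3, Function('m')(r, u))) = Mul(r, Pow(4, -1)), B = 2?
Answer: Rational(114670, 3) ≈ 38223.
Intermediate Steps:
Function('m')(r, u) = Add(3, Mul(Rational(-1, 12), r)) (Function('m')(r, u) = Add(3, Mul(Rational(-1, 3), Mul(r, Pow(4, -1)))) = Add(3, Mul(Rational(-1, 3), Mul(r, Rational(1, 4)))) = Add(3, Mul(Rational(-1, 3), Mul(Rational(1, 4), r))) = Add(3, Mul(Rational(-1, 12), r)))
Q = -10
Function('U')(n, X) = Add(X, n)
Function('b')(L) = Add(Rational(-85, 3), Mul(2, L)) (Function('b')(L) = Add(L, Add(L, Mul(Add(3, Mul(Rational(-1, 12), 2)), -10))) = Add(L, Add(L, Mul(Add(3, Rational(-1, 6)), -10))) = Add(L, Add(L, Mul(Rational(17, 6), -10))) = Add(L, Add(L, Rational(-85, 3))) = Add(L, Add(Rational(-85, 3), L)) = Add(Rational(-85, 3), Mul(2, L)))
Add(37769, Mul(-1, Function('b')(-213))) = Add(37769, Mul(-1, Add(Rational(-85, 3), Mul(2, -213)))) = Add(37769, Mul(-1, Add(Rational(-85, 3), -426))) = Add(37769, Mul(-1, Rational(-1363, 3))) = Add(37769, Rational(1363, 3)) = Rational(114670, 3)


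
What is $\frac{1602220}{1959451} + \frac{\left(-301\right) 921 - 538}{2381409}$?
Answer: $\frac{3271285977671}{4666254246459} \approx 0.70105$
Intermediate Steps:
$\frac{1602220}{1959451} + \frac{\left(-301\right) 921 - 538}{2381409} = 1602220 \cdot \frac{1}{1959451} + \left(-277221 - 538\right) \frac{1}{2381409} = \frac{1602220}{1959451} - \frac{277759}{2381409} = \frac{3271285977671}{4666254246459}$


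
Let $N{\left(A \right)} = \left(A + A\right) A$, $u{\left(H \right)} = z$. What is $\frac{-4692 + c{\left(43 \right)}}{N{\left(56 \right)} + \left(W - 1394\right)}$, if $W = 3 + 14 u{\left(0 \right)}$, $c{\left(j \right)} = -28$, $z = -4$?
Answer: $- \frac{944}{965} \approx -0.97824$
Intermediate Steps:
$u{\left(H \right)} = -4$
$N{\left(A \right)} = 2 A^{2}$ ($N{\left(A \right)} = 2 A A = 2 A^{2}$)
$W = -53$ ($W = 3 + 14 \left(-4\right) = 3 - 56 = -53$)
$\frac{-4692 + c{\left(43 \right)}}{N{\left(56 \right)} + \left(W - 1394\right)} = \frac{-4692 - 28}{2 \cdot 56^{2} - 1447} = - \frac{4720}{2 \cdot 3136 - 1447} = - \frac{4720}{6272 - 1447} = - \frac{4720}{4825} = \left(-4720\right) \frac{1}{4825} = - \frac{944}{965}$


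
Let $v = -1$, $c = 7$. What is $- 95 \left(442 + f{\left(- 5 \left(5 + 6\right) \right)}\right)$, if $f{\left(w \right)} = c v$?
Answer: $-41325$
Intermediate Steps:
$f{\left(w \right)} = -7$ ($f{\left(w \right)} = 7 \left(-1\right) = -7$)
$- 95 \left(442 + f{\left(- 5 \left(5 + 6\right) \right)}\right) = - 95 \left(442 - 7\right) = \left(-95\right) 435 = -41325$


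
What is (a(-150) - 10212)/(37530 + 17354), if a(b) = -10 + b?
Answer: -2593/13721 ≈ -0.18898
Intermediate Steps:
(a(-150) - 10212)/(37530 + 17354) = ((-10 - 150) - 10212)/(37530 + 17354) = (-160 - 10212)/54884 = -10372*1/54884 = -2593/13721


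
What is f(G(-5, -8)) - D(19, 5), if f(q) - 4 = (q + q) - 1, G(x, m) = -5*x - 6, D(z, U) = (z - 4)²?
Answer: -184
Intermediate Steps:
D(z, U) = (-4 + z)²
G(x, m) = -6 - 5*x
f(q) = 3 + 2*q (f(q) = 4 + ((q + q) - 1) = 4 + (2*q - 1) = 4 + (-1 + 2*q) = 3 + 2*q)
f(G(-5, -8)) - D(19, 5) = (3 + 2*(-6 - 5*(-5))) - (-4 + 19)² = (3 + 2*(-6 + 25)) - 1*15² = (3 + 2*19) - 1*225 = (3 + 38) - 225 = 41 - 225 = -184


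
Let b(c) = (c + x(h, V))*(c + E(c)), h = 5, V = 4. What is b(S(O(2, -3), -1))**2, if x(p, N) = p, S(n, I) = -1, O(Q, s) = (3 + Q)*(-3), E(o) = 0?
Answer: 16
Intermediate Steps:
O(Q, s) = -9 - 3*Q
b(c) = c*(5 + c) (b(c) = (c + 5)*(c + 0) = (5 + c)*c = c*(5 + c))
b(S(O(2, -3), -1))**2 = (-(5 - 1))**2 = (-1*4)**2 = (-4)**2 = 16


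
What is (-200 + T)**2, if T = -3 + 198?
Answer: 25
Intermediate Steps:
T = 195
(-200 + T)**2 = (-200 + 195)**2 = (-5)**2 = 25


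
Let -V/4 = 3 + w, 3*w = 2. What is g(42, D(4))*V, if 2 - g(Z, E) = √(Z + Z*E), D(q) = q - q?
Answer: -88/3 + 44*√42/3 ≈ 65.718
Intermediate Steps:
w = ⅔ (w = (⅓)*2 = ⅔ ≈ 0.66667)
D(q) = 0
g(Z, E) = 2 - √(Z + E*Z) (g(Z, E) = 2 - √(Z + Z*E) = 2 - √(Z + E*Z))
V = -44/3 (V = -4*(3 + ⅔) = -4*11/3 = -44/3 ≈ -14.667)
g(42, D(4))*V = (2 - √(42*(1 + 0)))*(-44/3) = (2 - √(42*1))*(-44/3) = (2 - √42)*(-44/3) = -88/3 + 44*√42/3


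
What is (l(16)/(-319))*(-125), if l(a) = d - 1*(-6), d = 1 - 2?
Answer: 625/319 ≈ 1.9592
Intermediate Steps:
d = -1
l(a) = 5 (l(a) = -1 - 1*(-6) = -1 + 6 = 5)
(l(16)/(-319))*(-125) = (5/(-319))*(-125) = (5*(-1/319))*(-125) = -5/319*(-125) = 625/319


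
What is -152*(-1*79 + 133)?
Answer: -8208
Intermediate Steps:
-152*(-1*79 + 133) = -152*(-79 + 133) = -152*54 = -8208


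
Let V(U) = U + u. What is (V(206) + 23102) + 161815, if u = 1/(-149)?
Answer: 27583326/149 ≈ 1.8512e+5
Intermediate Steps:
u = -1/149 ≈ -0.0067114
V(U) = -1/149 + U (V(U) = U - 1/149 = -1/149 + U)
(V(206) + 23102) + 161815 = ((-1/149 + 206) + 23102) + 161815 = (30693/149 + 23102) + 161815 = 3472891/149 + 161815 = 27583326/149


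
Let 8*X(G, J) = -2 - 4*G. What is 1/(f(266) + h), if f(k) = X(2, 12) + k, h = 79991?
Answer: 4/321023 ≈ 1.2460e-5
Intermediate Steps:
X(G, J) = -1/4 - G/2 (X(G, J) = (-2 - 4*G)/8 = -1/4 - G/2)
f(k) = -5/4 + k (f(k) = (-1/4 - 1/2*2) + k = (-1/4 - 1) + k = -5/4 + k)
1/(f(266) + h) = 1/((-5/4 + 266) + 79991) = 1/(1059/4 + 79991) = 1/(321023/4) = 4/321023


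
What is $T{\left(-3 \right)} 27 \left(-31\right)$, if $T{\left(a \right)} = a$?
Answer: $2511$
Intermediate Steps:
$T{\left(-3 \right)} 27 \left(-31\right) = \left(-3\right) 27 \left(-31\right) = \left(-81\right) \left(-31\right) = 2511$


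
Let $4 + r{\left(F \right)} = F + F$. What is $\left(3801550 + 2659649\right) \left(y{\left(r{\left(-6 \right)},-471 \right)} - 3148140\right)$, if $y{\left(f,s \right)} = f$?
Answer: $-20340862399044$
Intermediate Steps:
$r{\left(F \right)} = -4 + 2 F$ ($r{\left(F \right)} = -4 + \left(F + F\right) = -4 + 2 F$)
$\left(3801550 + 2659649\right) \left(y{\left(r{\left(-6 \right)},-471 \right)} - 3148140\right) = \left(3801550 + 2659649\right) \left(\left(-4 + 2 \left(-6\right)\right) - 3148140\right) = 6461199 \left(\left(-4 - 12\right) - 3148140\right) = 6461199 \left(-16 - 3148140\right) = 6461199 \left(-3148156\right) = -20340862399044$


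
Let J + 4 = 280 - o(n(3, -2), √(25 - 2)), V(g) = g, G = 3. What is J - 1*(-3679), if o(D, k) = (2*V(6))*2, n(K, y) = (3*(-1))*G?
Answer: 3931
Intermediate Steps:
n(K, y) = -9 (n(K, y) = (3*(-1))*3 = -3*3 = -9)
o(D, k) = 24 (o(D, k) = (2*6)*2 = 12*2 = 24)
J = 252 (J = -4 + (280 - 1*24) = -4 + (280 - 24) = -4 + 256 = 252)
J - 1*(-3679) = 252 - 1*(-3679) = 252 + 3679 = 3931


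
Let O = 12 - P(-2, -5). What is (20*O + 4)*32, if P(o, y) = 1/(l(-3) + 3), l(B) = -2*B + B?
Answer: 23104/3 ≈ 7701.3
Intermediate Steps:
l(B) = -B
P(o, y) = ⅙ (P(o, y) = 1/(-1*(-3) + 3) = 1/(3 + 3) = 1/6 = ⅙)
O = 71/6 (O = 12 - 1*⅙ = 12 - ⅙ = 71/6 ≈ 11.833)
(20*O + 4)*32 = (20*(71/6) + 4)*32 = (710/3 + 4)*32 = (722/3)*32 = 23104/3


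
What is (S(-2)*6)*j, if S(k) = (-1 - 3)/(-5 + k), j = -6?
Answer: -144/7 ≈ -20.571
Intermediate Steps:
S(k) = -4/(-5 + k)
(S(-2)*6)*j = (-4/(-5 - 2)*6)*(-6) = (-4/(-7)*6)*(-6) = (-4*(-⅐)*6)*(-6) = ((4/7)*6)*(-6) = (24/7)*(-6) = -144/7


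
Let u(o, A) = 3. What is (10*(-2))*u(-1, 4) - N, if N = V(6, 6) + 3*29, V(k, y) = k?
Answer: -153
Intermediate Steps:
N = 93 (N = 6 + 3*29 = 6 + 87 = 93)
(10*(-2))*u(-1, 4) - N = (10*(-2))*3 - 1*93 = -20*3 - 93 = -60 - 93 = -153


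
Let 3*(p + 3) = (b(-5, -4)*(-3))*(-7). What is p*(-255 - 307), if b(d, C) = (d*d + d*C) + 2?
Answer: -183212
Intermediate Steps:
b(d, C) = 2 + d² + C*d (b(d, C) = (d² + C*d) + 2 = 2 + d² + C*d)
p = 326 (p = -3 + (((2 + (-5)² - 4*(-5))*(-3))*(-7))/3 = -3 + (((2 + 25 + 20)*(-3))*(-7))/3 = -3 + ((47*(-3))*(-7))/3 = -3 + (-141*(-7))/3 = -3 + (⅓)*987 = -3 + 329 = 326)
p*(-255 - 307) = 326*(-255 - 307) = 326*(-562) = -183212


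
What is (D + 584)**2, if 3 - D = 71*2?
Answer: 198025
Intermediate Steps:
D = -139 (D = 3 - 71*2 = 3 - 1*142 = 3 - 142 = -139)
(D + 584)**2 = (-139 + 584)**2 = 445**2 = 198025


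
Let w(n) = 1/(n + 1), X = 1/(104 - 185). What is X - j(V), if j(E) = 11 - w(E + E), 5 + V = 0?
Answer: -901/81 ≈ -11.123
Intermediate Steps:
X = -1/81 (X = 1/(-81) = -1/81 ≈ -0.012346)
V = -5 (V = -5 + 0 = -5)
w(n) = 1/(1 + n)
j(E) = 11 - 1/(1 + 2*E) (j(E) = 11 - 1/(1 + (E + E)) = 11 - 1/(1 + 2*E))
X - j(V) = -1/81 - 2*(5 + 11*(-5))/(1 + 2*(-5)) = -1/81 - 2*(5 - 55)/(1 - 10) = -1/81 - 2*(-50)/(-9) = -1/81 - 2*(-1)*(-50)/9 = -1/81 - 1*100/9 = -1/81 - 100/9 = -901/81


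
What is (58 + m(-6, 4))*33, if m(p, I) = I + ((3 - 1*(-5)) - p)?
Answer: 2508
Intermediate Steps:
m(p, I) = 8 + I - p (m(p, I) = I + ((3 + 5) - p) = I + (8 - p) = 8 + I - p)
(58 + m(-6, 4))*33 = (58 + (8 + 4 - 1*(-6)))*33 = (58 + (8 + 4 + 6))*33 = (58 + 18)*33 = 76*33 = 2508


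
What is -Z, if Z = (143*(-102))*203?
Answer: 2960958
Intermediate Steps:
Z = -2960958 (Z = -14586*203 = -2960958)
-Z = -1*(-2960958) = 2960958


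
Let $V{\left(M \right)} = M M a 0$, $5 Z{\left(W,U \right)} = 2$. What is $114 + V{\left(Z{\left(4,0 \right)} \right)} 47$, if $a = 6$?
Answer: $114$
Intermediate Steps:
$Z{\left(W,U \right)} = \frac{2}{5}$ ($Z{\left(W,U \right)} = \frac{1}{5} \cdot 2 = \frac{2}{5}$)
$V{\left(M \right)} = 0$ ($V{\left(M \right)} = M M 6 \cdot 0 = M 6 M 0 = M 0 = 0$)
$114 + V{\left(Z{\left(4,0 \right)} \right)} 47 = 114 + 0 \cdot 47 = 114 + 0 = 114$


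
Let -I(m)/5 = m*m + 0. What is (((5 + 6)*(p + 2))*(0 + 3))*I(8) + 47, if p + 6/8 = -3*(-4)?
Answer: -139873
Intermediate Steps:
I(m) = -5*m² (I(m) = -5*(m*m + 0) = -5*(m² + 0) = -5*m²)
p = 45/4 (p = -¾ - 3*(-4) = -¾ + 12 = 45/4 ≈ 11.250)
(((5 + 6)*(p + 2))*(0 + 3))*I(8) + 47 = (((5 + 6)*(45/4 + 2))*(0 + 3))*(-5*8²) + 47 = ((11*(53/4))*3)*(-5*64) + 47 = ((583/4)*3)*(-320) + 47 = (1749/4)*(-320) + 47 = -139920 + 47 = -139873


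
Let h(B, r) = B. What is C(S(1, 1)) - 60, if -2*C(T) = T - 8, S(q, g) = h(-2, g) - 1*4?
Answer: -53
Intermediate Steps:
S(q, g) = -6 (S(q, g) = -2 - 1*4 = -2 - 4 = -6)
C(T) = 4 - T/2 (C(T) = -(T - 8)/2 = -(-8 + T)/2 = 4 - T/2)
C(S(1, 1)) - 60 = (4 - ½*(-6)) - 60 = (4 + 3) - 60 = 7 - 60 = -53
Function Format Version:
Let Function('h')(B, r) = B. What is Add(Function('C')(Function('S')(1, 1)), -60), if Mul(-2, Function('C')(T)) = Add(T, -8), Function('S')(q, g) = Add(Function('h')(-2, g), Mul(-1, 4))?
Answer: -53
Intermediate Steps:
Function('S')(q, g) = -6 (Function('S')(q, g) = Add(-2, Mul(-1, 4)) = Add(-2, -4) = -6)
Function('C')(T) = Add(4, Mul(Rational(-1, 2), T)) (Function('C')(T) = Mul(Rational(-1, 2), Add(T, -8)) = Mul(Rational(-1, 2), Add(-8, T)) = Add(4, Mul(Rational(-1, 2), T)))
Add(Function('C')(Function('S')(1, 1)), -60) = Add(Add(4, Mul(Rational(-1, 2), -6)), -60) = Add(Add(4, 3), -60) = Add(7, -60) = -53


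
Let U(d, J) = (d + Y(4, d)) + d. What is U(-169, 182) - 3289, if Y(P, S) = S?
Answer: -3796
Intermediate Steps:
U(d, J) = 3*d (U(d, J) = (d + d) + d = 2*d + d = 3*d)
U(-169, 182) - 3289 = 3*(-169) - 3289 = -507 - 3289 = -3796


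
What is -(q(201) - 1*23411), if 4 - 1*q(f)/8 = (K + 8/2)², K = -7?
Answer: 23451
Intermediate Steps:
q(f) = -40 (q(f) = 32 - 8*(-7 + 8/2)² = 32 - 8*(-7 + 8*(½))² = 32 - 8*(-7 + 4)² = 32 - 8*(-3)² = 32 - 8*9 = 32 - 72 = -40)
-(q(201) - 1*23411) = -(-40 - 1*23411) = -(-40 - 23411) = -1*(-23451) = 23451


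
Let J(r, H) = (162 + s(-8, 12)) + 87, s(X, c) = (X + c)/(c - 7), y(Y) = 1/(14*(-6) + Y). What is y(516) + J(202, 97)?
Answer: 539573/2160 ≈ 249.80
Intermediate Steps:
y(Y) = 1/(-84 + Y)
s(X, c) = (X + c)/(-7 + c)
J(r, H) = 1249/5 (J(r, H) = (162 + (-8 + 12)/(-7 + 12)) + 87 = (162 + 4/5) + 87 = 814/5 + 87 = 1249/5)
y(516) + J(202, 97) = 1/(-84 + 516) + 1249/5 = 1/432 + 1249/5 = 539573/2160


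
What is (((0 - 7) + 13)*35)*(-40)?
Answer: -8400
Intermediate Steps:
(((0 - 7) + 13)*35)*(-40) = ((-7 + 13)*35)*(-40) = (6*35)*(-40) = 210*(-40) = -8400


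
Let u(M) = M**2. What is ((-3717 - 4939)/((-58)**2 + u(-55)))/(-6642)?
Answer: 4328/21217869 ≈ 0.00020398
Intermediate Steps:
((-3717 - 4939)/((-58)**2 + u(-55)))/(-6642) = ((-3717 - 4939)/((-58)**2 + (-55)**2))/(-6642) = -8656/(3364 + 3025)*(-1/6642) = -8656/6389*(-1/6642) = 4328/21217869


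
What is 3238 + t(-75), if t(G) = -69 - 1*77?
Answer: 3092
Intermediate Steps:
t(G) = -146 (t(G) = -69 - 77 = -146)
3238 + t(-75) = 3238 - 146 = 3092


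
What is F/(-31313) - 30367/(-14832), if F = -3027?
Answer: 995778335/464434416 ≈ 2.1441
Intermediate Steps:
F/(-31313) - 30367/(-14832) = -3027/(-31313) - 30367/(-14832) = -3027*(-1/31313) - 30367*(-1/14832) = 3027/31313 + 30367/14832 = 995778335/464434416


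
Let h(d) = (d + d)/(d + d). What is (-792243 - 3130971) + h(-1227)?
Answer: -3923213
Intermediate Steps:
h(d) = 1 (h(d) = (2*d)/((2*d)) = (2*d)*(1/(2*d)) = 1)
(-792243 - 3130971) + h(-1227) = (-792243 - 3130971) + 1 = -3923214 + 1 = -3923213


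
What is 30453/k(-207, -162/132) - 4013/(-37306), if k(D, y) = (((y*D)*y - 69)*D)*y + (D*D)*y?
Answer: -82845136645/859658833782 ≈ -0.096370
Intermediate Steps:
k(D, y) = y*D² + D*y*(-69 + D*y²) (k(D, y) = (((D*y)*y - 69)*D)*y + D²*y = ((D*y² - 69)*D)*y + y*D² = ((-69 + D*y²)*D)*y + y*D² = (D*(-69 + D*y²))*y + y*D² = D*y*(-69 + D*y²) + y*D² = y*D² + D*y*(-69 + D*y²))
30453/k(-207, -162/132) - 4013/(-37306) = 30453/((-207*(-162/132)*(-69 - 207 - 207*(-162/132)²))) - 4013/(-37306) = 30453/((-207*(-162*1/132)*(-69 - 207 - 207*(-162*1/132)²))) - 4013*(-1/37306) = 30453/((-207*(-27/22)*(-69 - 207 - 207*(-27/22)²))) + 4013/37306 = 30453/((-207*(-27/22)*(-69 - 207 - 207*729/484))) + 4013/37306 = 30453/((-207*(-27/22)*(-69 - 207 - 150903/484))) + 4013/37306 = 30453/((-207*(-27/22)*(-284487/484))) + 4013/37306 = 30453/(-1589997843/10648) + 4013/37306 = 30453*(-10648/1589997843) + 4013/37306 = -108087848/529999281 + 4013/37306 = -82845136645/859658833782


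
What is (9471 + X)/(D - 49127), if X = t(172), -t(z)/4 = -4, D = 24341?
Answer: -9487/24786 ≈ -0.38276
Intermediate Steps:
t(z) = 16 (t(z) = -4*(-4) = 16)
X = 16
(9471 + X)/(D - 49127) = (9471 + 16)/(24341 - 49127) = 9487/(-24786) = 9487*(-1/24786) = -9487/24786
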